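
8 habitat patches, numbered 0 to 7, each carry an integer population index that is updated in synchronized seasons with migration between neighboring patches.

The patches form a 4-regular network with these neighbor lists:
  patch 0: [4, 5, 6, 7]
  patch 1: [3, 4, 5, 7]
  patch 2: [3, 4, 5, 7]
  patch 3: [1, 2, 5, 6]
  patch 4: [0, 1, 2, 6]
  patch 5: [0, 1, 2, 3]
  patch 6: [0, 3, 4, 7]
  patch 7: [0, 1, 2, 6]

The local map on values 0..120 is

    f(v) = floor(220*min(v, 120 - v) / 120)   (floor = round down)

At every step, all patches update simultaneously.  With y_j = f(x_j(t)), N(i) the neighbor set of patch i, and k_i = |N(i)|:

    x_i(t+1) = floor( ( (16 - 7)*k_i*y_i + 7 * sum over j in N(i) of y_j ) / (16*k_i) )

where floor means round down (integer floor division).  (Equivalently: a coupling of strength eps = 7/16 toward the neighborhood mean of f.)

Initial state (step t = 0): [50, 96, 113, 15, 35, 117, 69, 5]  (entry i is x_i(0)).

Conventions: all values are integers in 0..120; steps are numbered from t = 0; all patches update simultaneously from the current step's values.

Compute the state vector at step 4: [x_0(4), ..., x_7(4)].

Answer: [80, 52, 62, 52, 86, 58, 76, 55]

Derivation:
t=0: [50, 96, 113, 15, 35, 117, 69, 5]
t=1: [69, 36, 18, 32, 62, 21, 73, 31]
t=2: [83, 65, 46, 57, 90, 48, 82, 61]
t=3: [72, 95, 86, 95, 65, 88, 75, 95]
t=4: [80, 52, 62, 52, 86, 58, 76, 55]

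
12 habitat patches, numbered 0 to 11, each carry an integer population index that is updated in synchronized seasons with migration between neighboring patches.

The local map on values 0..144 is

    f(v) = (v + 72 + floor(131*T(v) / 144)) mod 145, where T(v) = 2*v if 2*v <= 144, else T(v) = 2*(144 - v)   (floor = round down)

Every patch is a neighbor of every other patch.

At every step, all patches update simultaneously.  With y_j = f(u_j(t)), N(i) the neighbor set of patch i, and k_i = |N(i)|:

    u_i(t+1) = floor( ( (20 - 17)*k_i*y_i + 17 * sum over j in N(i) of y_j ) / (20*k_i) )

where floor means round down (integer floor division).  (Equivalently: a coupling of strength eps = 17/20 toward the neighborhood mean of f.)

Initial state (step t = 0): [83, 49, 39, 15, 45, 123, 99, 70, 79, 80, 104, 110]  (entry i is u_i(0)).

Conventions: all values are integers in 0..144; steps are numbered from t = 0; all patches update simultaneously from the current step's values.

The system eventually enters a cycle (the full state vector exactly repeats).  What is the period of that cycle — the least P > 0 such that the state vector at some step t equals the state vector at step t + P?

Simulating step by step:
t=0: [83, 49, 39, 15, 45, 123, 99, 70, 79, 80, 104, 110]
t=1: [97, 93, 91, 97, 93, 95, 97, 98, 98, 98, 96, 96]
t=2: [109, 110, 110, 109, 110, 110, 109, 109, 109, 109, 110, 110]
t=3: [98, 98, 98, 98, 98, 98, 98, 98, 98, 98, 98, 98]
t=4: [108, 108, 108, 108, 108, 108, 108, 108, 108, 108, 108, 108]
t=5: [100, 100, 100, 100, 100, 100, 100, 100, 100, 100, 100, 100]
t=6: [107, 107, 107, 107, 107, 107, 107, 107, 107, 107, 107, 107]
t=7: [101, 101, 101, 101, 101, 101, 101, 101, 101, 101, 101, 101]
t=8: [106, 106, 106, 106, 106, 106, 106, 106, 106, 106, 106, 106]
t=9: [102, 102, 102, 102, 102, 102, 102, 102, 102, 102, 102, 102]
t=10: [105, 105, 105, 105, 105, 105, 105, 105, 105, 105, 105, 105]
t=11: [102, 102, 102, 102, 102, 102, 102, 102, 102, 102, 102, 102]

Answer: 2
Key observation: The state at step 9, [102, 102, 102, 102, 102, 102, 102, 102, 102, 102, 102, 102], reappears at step 11 — and no state repeats earlier — so the cycle the system enters has period 2.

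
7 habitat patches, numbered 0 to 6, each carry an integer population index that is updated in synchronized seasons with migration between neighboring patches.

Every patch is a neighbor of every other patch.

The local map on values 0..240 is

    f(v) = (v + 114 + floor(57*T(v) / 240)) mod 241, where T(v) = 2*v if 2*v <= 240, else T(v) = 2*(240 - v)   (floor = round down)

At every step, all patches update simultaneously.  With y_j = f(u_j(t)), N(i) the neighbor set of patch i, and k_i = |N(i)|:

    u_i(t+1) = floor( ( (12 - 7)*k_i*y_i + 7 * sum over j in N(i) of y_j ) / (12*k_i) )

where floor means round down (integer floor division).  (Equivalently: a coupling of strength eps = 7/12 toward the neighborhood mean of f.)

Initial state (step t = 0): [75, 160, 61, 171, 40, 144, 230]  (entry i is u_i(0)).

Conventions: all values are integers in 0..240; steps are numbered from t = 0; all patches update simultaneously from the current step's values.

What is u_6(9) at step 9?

Simulating step by step:
t=0: [75, 160, 61, 171, 40, 144, 230]
t=1: [160, 111, 153, 113, 144, 108, 123]
t=2: [57, 46, 56, 47, 54, 45, 51]
t=3: [191, 186, 190, 186, 189, 185, 188]
t=4: [85, 84, 85, 84, 85, 84, 85]
t=5: [238, 237, 238, 237, 238, 237, 238]
t=6: [111, 111, 111, 111, 111, 111, 111]
t=7: [36, 36, 36, 36, 36, 36, 36]
t=8: [167, 167, 167, 167, 167, 167, 167]
t=9: [74, 74, 74, 74, 74, 74, 74]

Answer: u_6(9) = 74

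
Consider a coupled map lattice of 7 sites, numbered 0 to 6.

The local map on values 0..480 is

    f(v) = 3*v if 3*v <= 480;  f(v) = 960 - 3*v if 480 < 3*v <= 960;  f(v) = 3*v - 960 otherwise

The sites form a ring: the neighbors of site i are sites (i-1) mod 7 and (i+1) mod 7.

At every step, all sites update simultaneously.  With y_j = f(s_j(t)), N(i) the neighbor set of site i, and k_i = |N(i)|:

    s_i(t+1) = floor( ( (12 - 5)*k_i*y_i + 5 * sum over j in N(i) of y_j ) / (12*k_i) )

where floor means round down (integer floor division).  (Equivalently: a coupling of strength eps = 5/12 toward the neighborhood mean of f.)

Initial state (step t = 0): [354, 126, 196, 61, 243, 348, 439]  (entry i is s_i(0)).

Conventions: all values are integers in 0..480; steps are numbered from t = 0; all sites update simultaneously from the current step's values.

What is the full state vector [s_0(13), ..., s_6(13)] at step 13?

Answer: [251, 176, 155, 328, 365, 305, 223]

Derivation:
t=0: [354, 126, 196, 61, 243, 348, 439]
t=1: [212, 319, 333, 232, 190, 171, 247]
t=2: [235, 77, 78, 243, 375, 387, 288]
t=3: [216, 236, 232, 217, 186, 171, 151]
t=4: [328, 267, 270, 319, 392, 438, 422]
t=5: [110, 129, 121, 78, 200, 315, 257]
t=6: [312, 370, 341, 287, 261, 123, 182]
t=7: [131, 105, 88, 107, 200, 338, 323]
t=8: [296, 320, 286, 317, 288, 108, 98]
t=9: [103, 36, 61, 46, 125, 270, 254]
t=10: [244, 165, 158, 196, 278, 206, 211]
t=11: [298, 417, 450, 342, 222, 293, 309]
t=12: [106, 264, 301, 181, 202, 115, 49]
t=13: [251, 176, 155, 328, 365, 305, 223]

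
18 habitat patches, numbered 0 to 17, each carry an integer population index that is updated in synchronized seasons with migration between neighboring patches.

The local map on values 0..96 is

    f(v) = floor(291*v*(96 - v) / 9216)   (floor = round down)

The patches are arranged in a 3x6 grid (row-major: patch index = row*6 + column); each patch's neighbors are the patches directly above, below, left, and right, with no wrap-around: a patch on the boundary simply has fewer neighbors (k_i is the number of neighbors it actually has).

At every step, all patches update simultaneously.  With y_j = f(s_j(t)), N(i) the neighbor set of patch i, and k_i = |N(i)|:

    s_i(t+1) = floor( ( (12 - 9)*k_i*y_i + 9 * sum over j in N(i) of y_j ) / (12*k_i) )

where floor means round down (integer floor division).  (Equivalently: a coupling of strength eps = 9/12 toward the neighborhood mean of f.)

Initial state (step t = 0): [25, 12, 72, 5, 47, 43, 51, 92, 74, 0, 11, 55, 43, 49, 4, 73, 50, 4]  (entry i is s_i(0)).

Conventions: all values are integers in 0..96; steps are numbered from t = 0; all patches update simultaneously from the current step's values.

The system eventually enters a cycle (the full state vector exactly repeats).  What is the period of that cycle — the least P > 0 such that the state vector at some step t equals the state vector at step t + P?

Answer: 2
Key observation: The state at step 6, [68, 67, 67, 67, 67, 68, 68, 67, 67, 67, 67, 68, 67, 67, 67, 67, 67, 68], reappears at step 8 — and no state repeats earlier — so the cycle the system enters has period 2.

Derivation:
t=0: [25, 12, 72, 5, 47, 43, 51, 92, 74, 0, 11, 55, 43, 49, 4, 73, 50, 4]
t=1: [52, 38, 37, 35, 46, 71, 52, 45, 27, 27, 47, 45, 71, 41, 46, 34, 41, 56]
t=2: [70, 70, 65, 66, 66, 68, 68, 68, 65, 63, 69, 67, 67, 67, 66, 66, 69, 71]
t=3: [58, 59, 61, 63, 60, 61, 59, 60, 62, 62, 60, 58, 60, 61, 62, 61, 58, 58]
t=4: [68, 68, 66, 66, 67, 68, 68, 67, 66, 66, 68, 68, 67, 67, 66, 67, 68, 69]
t=5: [60, 60, 61, 61, 60, 60, 60, 60, 61, 61, 60, 59, 60, 61, 61, 61, 59, 59]
t=6: [68, 67, 67, 67, 67, 68, 68, 67, 67, 67, 67, 68, 67, 67, 67, 67, 67, 68]
t=7: [60, 60, 61, 61, 60, 60, 60, 60, 61, 61, 60, 60, 60, 61, 61, 61, 60, 60]
t=8: [68, 67, 67, 67, 67, 68, 68, 67, 67, 67, 67, 68, 67, 67, 67, 67, 67, 68]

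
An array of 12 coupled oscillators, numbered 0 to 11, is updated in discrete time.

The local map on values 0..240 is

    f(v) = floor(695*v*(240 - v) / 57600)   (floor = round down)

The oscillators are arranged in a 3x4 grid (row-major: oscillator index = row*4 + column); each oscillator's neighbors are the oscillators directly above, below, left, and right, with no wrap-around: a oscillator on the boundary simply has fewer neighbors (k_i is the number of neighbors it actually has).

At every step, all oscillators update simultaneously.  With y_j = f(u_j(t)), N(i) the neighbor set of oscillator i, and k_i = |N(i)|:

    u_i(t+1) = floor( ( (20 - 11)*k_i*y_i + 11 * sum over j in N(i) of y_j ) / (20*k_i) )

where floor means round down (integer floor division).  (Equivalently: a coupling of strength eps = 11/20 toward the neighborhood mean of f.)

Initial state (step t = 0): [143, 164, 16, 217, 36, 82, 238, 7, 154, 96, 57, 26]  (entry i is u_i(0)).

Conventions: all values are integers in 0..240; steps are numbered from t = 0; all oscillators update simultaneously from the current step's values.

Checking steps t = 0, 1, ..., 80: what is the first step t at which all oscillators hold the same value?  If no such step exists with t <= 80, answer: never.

Simulating step by step:
t=0: [143, 164, 16, 217, 36, 82, 238, 7, 154, 96, 57, 26]  (not all equal)
t=1: [140, 134, 58, 44, 127, 126, 49, 32, 141, 155, 99, 69]  (not all equal)
t=2: [170, 162, 128, 103, 171, 162, 125, 101, 166, 164, 151, 132]  (not all equal)
t=3: [145, 154, 168, 170, 145, 153, 167, 170, 146, 152, 163, 168]  (not all equal)
t=4: [164, 157, 147, 143, 164, 159, 148, 144, 164, 159, 151, 146]  (not all equal)
t=5: [151, 156, 163, 165, 150, 155, 162, 165, 151, 155, 161, 164]  (not all equal)
t=6: [160, 157, 152, 149, 161, 157, 152, 149, 160, 157, 153, 150]  (not all equal)
t=7: [154, 157, 160, 162, 154, 157, 160, 162, 154, 157, 160, 161]  (not all equal)
t=8: [158, 156, 154, 152, 158, 156, 154, 152, 158, 156, 154, 153]  (not all equal)
t=9: [156, 157, 159, 160, 156, 157, 159, 160, 156, 157, 159, 160]  (not all equal)
t=10: [157, 156, 155, 154, 157, 156, 155, 154, 157, 156, 155, 154]  (not all equal)
t=11: [157, 157, 158, 158, 157, 157, 158, 158, 157, 157, 158, 158]  (not all equal)
t=12: [157, 156, 156, 156, 157, 156, 156, 156, 157, 156, 156, 156]  (not all equal)
t=13: [157, 157, 158, 158, 157, 157, 158, 158, 157, 157, 158, 158]  (not all equal)

Answer: never
Key observation: The state at step 11 reappears at step 13 — the system is in a cycle of period 2 from step 11 on.  No step 0..13 is synchronized, and the cycle repeats forever, so no step up to 80 (or ever) has all oscillators equal.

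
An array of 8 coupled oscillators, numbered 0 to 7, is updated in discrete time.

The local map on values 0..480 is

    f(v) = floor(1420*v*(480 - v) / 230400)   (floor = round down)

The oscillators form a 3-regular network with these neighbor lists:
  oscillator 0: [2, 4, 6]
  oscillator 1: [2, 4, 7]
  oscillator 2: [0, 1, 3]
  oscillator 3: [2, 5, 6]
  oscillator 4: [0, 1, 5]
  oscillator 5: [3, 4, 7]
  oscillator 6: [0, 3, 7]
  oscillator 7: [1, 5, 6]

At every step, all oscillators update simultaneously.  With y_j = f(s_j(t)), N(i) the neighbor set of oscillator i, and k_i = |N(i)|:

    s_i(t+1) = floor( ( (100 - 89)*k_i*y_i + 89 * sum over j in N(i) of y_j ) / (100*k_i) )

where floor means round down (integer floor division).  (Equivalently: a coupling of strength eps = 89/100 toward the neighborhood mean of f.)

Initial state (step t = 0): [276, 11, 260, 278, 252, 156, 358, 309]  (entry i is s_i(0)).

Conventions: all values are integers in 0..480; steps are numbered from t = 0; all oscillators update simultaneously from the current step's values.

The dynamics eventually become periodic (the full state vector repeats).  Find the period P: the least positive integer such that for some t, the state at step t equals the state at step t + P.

Answer: 2
Key observation: The state at step 10, [323, 323, 323, 323, 323, 323, 323, 323], reappears at step 12 — and no state repeats earlier — so the cycle the system enters has period 2.

Derivation:
t=0: [276, 11, 260, 278, 252, 156, 358, 309]
t=1: [327, 309, 253, 314, 243, 338, 331, 217]
t=2: [333, 349, 321, 317, 314, 336, 324, 312]
t=3: [313, 315, 301, 308, 296, 318, 313, 299]
t=4: [328, 331, 323, 323, 321, 329, 326, 321]
t=5: [311, 312, 307, 309, 306, 312, 310, 306]
t=6: [325, 327, 324, 324, 323, 326, 325, 323]
t=7: [310, 311, 309, 310, 309, 311, 310, 309]
t=8: [324, 324, 323, 324, 323, 324, 324, 323]
t=9: [311, 311, 311, 311, 311, 311, 311, 311]
t=10: [323, 323, 323, 323, 323, 323, 323, 323]
t=11: [312, 312, 312, 312, 312, 312, 312, 312]
t=12: [323, 323, 323, 323, 323, 323, 323, 323]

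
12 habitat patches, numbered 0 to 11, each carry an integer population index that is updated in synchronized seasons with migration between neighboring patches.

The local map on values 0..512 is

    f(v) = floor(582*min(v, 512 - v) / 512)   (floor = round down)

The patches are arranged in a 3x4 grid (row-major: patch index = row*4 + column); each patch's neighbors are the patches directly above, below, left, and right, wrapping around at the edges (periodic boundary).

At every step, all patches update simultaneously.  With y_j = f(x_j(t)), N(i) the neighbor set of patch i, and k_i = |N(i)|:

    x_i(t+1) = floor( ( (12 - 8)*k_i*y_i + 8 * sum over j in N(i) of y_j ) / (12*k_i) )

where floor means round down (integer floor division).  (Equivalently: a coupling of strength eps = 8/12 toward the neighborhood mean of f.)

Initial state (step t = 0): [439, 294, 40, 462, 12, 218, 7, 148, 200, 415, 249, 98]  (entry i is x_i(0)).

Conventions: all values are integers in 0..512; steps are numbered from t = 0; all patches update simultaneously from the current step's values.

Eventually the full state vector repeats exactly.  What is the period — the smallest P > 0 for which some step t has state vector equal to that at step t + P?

Simulating step by step:
t=0: [439, 294, 40, 462, 12, 218, 7, 148, 200, 415, 249, 98]
t=1: [117, 163, 113, 86, 125, 145, 126, 87, 128, 204, 139, 159]
t=2: [138, 170, 139, 122, 137, 171, 139, 126, 162, 185, 166, 143]
t=3: [163, 184, 165, 149, 164, 184, 166, 149, 175, 196, 177, 162]
t=4: [188, 203, 190, 177, 188, 203, 190, 177, 195, 210, 197, 184]
t=5: [215, 226, 216, 206, 215, 226, 216, 206, 219, 230, 220, 210]
t=6: [245, 253, 245, 238, 245, 253, 245, 238, 247, 255, 248, 240]
t=7: [278, 284, 278, 273, 278, 284, 278, 273, 279, 285, 279, 274]
t=8: [264, 260, 264, 268, 264, 260, 264, 268, 264, 260, 264, 268]
t=9: [281, 284, 281, 278, 281, 284, 281, 278, 281, 284, 281, 278]
t=10: [262, 260, 262, 264, 262, 260, 262, 264, 262, 260, 262, 264]
t=11: [283, 285, 283, 282, 283, 285, 283, 282, 283, 285, 283, 282]
t=12: [259, 258, 259, 260, 259, 258, 259, 260, 259, 258, 259, 260]
t=13: [287, 287, 287, 286, 287, 287, 287, 286, 287, 287, 287, 286]
t=14: [255, 255, 255, 255, 255, 255, 255, 255, 255, 255, 255, 255]
t=15: [289, 289, 289, 289, 289, 289, 289, 289, 289, 289, 289, 289]
t=16: [253, 253, 253, 253, 253, 253, 253, 253, 253, 253, 253, 253]
t=17: [287, 287, 287, 287, 287, 287, 287, 287, 287, 287, 287, 287]
t=18: [255, 255, 255, 255, 255, 255, 255, 255, 255, 255, 255, 255]

Answer: 4
Key observation: The state at step 14, [255, 255, 255, 255, 255, 255, 255, 255, 255, 255, 255, 255], reappears at step 18 — and no state repeats earlier — so the cycle the system enters has period 4.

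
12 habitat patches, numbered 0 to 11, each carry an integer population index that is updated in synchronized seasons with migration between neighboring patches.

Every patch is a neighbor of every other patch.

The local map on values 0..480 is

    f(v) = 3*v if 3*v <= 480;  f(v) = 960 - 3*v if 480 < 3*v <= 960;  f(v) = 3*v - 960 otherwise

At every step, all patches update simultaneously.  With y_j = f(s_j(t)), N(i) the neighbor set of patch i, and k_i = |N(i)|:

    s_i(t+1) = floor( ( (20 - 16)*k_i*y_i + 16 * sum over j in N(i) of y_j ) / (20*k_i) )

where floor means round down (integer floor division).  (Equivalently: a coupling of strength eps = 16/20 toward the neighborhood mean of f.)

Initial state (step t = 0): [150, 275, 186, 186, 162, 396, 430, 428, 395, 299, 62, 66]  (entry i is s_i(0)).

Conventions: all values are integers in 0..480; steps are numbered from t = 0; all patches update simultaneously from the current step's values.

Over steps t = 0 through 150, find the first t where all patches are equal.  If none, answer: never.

Answer: 6
Key observation: Synchronization is absorbing here: once all patches are equal they stay equal, and step 6 is the first all-equal step.

Derivation:
t=0: [150, 275, 186, 186, 162, 396, 430, 428, 395, 299, 62, 66]  (not all equal)
t=1: [305, 265, 299, 299, 308, 277, 290, 289, 277, 256, 272, 273]  (not all equal)
t=2: [99, 114, 101, 101, 98, 110, 105, 105, 110, 118, 112, 111]  (not all equal)
t=3: [317, 323, 318, 318, 317, 322, 320, 320, 322, 325, 322, 322]  (not all equal)
t=4: [6, 6, 6, 6, 6, 6, 5, 5, 6, 7, 6, 6]  (not all equal)
t=5: [17, 17, 17, 17, 17, 17, 17, 17, 17, 18, 17, 17]  (not all equal)
t=6: [51, 51, 51, 51, 51, 51, 51, 51, 51, 51, 51, 51]  (all equal)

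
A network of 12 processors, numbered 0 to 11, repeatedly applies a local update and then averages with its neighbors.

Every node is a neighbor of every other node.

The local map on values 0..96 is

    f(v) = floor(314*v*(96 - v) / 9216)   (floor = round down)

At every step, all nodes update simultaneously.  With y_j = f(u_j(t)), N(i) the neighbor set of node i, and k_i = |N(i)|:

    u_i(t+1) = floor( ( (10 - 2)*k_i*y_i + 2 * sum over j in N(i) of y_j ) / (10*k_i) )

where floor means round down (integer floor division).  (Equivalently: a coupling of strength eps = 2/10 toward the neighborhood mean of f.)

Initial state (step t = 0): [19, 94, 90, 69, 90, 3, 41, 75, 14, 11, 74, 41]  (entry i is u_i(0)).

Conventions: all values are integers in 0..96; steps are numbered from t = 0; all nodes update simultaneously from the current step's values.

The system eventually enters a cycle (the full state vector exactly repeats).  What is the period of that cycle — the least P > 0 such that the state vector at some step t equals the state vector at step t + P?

Simulating step by step:
t=0: [19, 94, 90, 69, 90, 3, 41, 75, 14, 11, 74, 41]
t=1: [47, 13, 23, 58, 23, 16, 68, 50, 39, 33, 51, 68]
t=2: [75, 42, 58, 72, 58, 47, 64, 75, 72, 68, 75, 64]
t=3: [55, 74, 72, 59, 72, 75, 68, 55, 59, 64, 55, 68]
t=4: [73, 57, 59, 72, 59, 55, 64, 73, 72, 68, 73, 64]
t=5: [58, 72, 72, 59, 72, 73, 68, 58, 59, 64, 58, 68]
t=6: [73, 59, 59, 72, 59, 59, 64, 73, 72, 68, 73, 64]
t=7: [58, 72, 72, 59, 72, 72, 68, 58, 59, 64, 58, 68]
t=8: [73, 59, 59, 72, 59, 59, 64, 73, 72, 68, 73, 64]

Answer: 2
Key observation: The state at step 6, [73, 59, 59, 72, 59, 59, 64, 73, 72, 68, 73, 64], reappears at step 8 — and no state repeats earlier — so the cycle the system enters has period 2.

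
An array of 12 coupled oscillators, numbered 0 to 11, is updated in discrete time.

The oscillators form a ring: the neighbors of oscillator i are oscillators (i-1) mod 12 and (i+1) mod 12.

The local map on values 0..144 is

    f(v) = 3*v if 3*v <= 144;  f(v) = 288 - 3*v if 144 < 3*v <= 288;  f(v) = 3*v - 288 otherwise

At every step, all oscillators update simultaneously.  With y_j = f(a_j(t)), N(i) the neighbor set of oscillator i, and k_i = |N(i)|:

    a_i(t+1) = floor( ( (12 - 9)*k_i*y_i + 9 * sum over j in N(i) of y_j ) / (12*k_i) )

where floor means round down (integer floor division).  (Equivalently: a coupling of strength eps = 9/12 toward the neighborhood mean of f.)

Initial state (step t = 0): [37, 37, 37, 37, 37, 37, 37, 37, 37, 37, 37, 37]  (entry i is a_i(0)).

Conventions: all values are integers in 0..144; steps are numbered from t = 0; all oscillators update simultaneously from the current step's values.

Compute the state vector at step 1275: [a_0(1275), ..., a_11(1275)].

Answer: [135, 135, 135, 135, 135, 135, 135, 135, 135, 135, 135, 135]
Key observation: The state at step 2, [45, 45, 45, 45, 45, 45, 45, 45, 45, 45, 45, 45], reappears at step 10: the system is in a cycle of period 8 from step 2 on.  Therefore the state at step 1275 equals the state at step 2 + ((1275 - 2) mod 8) = 3, which is [135, 135, 135, 135, 135, 135, 135, 135, 135, 135, 135, 135].

Derivation:
t=0: [37, 37, 37, 37, 37, 37, 37, 37, 37, 37, 37, 37]
t=1: [111, 111, 111, 111, 111, 111, 111, 111, 111, 111, 111, 111]
t=2: [45, 45, 45, 45, 45, 45, 45, 45, 45, 45, 45, 45]
t=3: [135, 135, 135, 135, 135, 135, 135, 135, 135, 135, 135, 135]
t=4: [117, 117, 117, 117, 117, 117, 117, 117, 117, 117, 117, 117]
t=5: [63, 63, 63, 63, 63, 63, 63, 63, 63, 63, 63, 63]
t=6: [99, 99, 99, 99, 99, 99, 99, 99, 99, 99, 99, 99]
t=7: [9, 9, 9, 9, 9, 9, 9, 9, 9, 9, 9, 9]
t=8: [27, 27, 27, 27, 27, 27, 27, 27, 27, 27, 27, 27]
t=9: [81, 81, 81, 81, 81, 81, 81, 81, 81, 81, 81, 81]
t=10: [45, 45, 45, 45, 45, 45, 45, 45, 45, 45, 45, 45]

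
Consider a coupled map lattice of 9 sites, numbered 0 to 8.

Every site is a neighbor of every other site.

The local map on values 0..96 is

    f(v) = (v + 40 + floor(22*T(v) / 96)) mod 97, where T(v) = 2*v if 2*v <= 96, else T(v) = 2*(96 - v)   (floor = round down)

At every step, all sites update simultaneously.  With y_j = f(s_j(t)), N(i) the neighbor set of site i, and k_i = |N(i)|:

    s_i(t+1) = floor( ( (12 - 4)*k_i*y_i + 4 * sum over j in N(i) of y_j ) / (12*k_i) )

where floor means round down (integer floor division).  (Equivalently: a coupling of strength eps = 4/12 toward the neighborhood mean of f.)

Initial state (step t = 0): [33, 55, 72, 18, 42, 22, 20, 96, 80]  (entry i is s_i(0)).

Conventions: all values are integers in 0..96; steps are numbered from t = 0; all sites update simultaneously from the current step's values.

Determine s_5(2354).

Simulating step by step:
t=0: [33, 55, 72, 18, 42, 22, 20, 96, 80]
t=1: [72, 27, 33, 58, 19, 62, 60, 41, 35]
t=2: [33, 66, 72, 28, 58, 29, 28, 18, 73]
t=3: [75, 34, 36, 70, 31, 71, 70, 61, 36]
t=4: [36, 75, 77, 34, 73, 35, 34, 32, 77]
t=5: [80, 40, 40, 78, 39, 80, 78, 76, 40]
t=6: [28, 10, 10, 28, 70, 28, 28, 27, 10]
t=7: [74, 58, 58, 74, 39, 74, 74, 73, 58]
t=8: [28, 23, 23, 28, 71, 28, 28, 28, 23]
t=9: [76, 72, 72, 76, 42, 76, 76, 76, 72]
t=10: [26, 25, 25, 26, 11, 26, 26, 26, 25]
t=11: [76, 75, 75, 76, 62, 76, 76, 76, 75]
t=12: [27, 26, 26, 27, 22, 27, 27, 27, 26]
t=13: [78, 77, 77, 78, 74, 78, 78, 78, 77]
t=14: [28, 28, 28, 28, 27, 28, 28, 28, 28]
t=15: [79, 79, 79, 79, 79, 79, 79, 79, 79]
t=16: [29, 29, 29, 29, 29, 29, 29, 29, 29]
t=17: [82, 82, 82, 82, 82, 82, 82, 82, 82]
t=18: [31, 31, 31, 31, 31, 31, 31, 31, 31]
t=19: [85, 85, 85, 85, 85, 85, 85, 85, 85]
t=20: [33, 33, 33, 33, 33, 33, 33, 33, 33]
t=21: [88, 88, 88, 88, 88, 88, 88, 88, 88]
t=22: [34, 34, 34, 34, 34, 34, 34, 34, 34]
t=23: [89, 89, 89, 89, 89, 89, 89, 89, 89]
t=24: [35, 35, 35, 35, 35, 35, 35, 35, 35]
t=25: [91, 91, 91, 91, 91, 91, 91, 91, 91]
t=26: [36, 36, 36, 36, 36, 36, 36, 36, 36]
t=27: [92, 92, 92, 92, 92, 92, 92, 92, 92]
t=28: [36, 36, 36, 36, 36, 36, 36, 36, 36]

Answer: s_5(2354) = 36
Key observation: The state at step 26, [36, 36, 36, 36, 36, 36, 36, 36, 36], reappears at step 28: the system is in a cycle of period 2 from step 26 on.  Therefore the state at step 2354 equals the state at step 26 + ((2354 - 26) mod 2) = 26, which is [36, 36, 36, 36, 36, 36, 36, 36, 36].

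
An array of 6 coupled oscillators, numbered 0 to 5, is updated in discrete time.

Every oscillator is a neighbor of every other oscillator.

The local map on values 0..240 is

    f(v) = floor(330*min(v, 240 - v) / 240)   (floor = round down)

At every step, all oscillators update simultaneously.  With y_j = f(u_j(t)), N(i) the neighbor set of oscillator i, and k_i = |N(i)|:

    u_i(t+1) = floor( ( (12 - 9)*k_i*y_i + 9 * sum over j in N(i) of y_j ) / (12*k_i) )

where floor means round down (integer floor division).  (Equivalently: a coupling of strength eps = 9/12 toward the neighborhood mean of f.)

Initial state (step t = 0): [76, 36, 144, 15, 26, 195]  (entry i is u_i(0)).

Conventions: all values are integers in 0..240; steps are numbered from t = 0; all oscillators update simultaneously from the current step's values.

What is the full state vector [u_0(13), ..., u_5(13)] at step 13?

Answer: [116, 116, 116, 116, 116, 116]

Derivation:
t=0: [76, 36, 144, 15, 26, 195]
t=1: [70, 65, 73, 62, 63, 66]
t=2: [91, 90, 91, 90, 90, 90]
t=3: [123, 123, 123, 123, 123, 123]
t=4: [160, 160, 160, 160, 160, 160]
t=5: [110, 110, 110, 110, 110, 110]
t=6: [151, 151, 151, 151, 151, 151]
t=7: [122, 122, 122, 122, 122, 122]
t=8: [162, 162, 162, 162, 162, 162]
t=9: [107, 107, 107, 107, 107, 107]
t=10: [147, 147, 147, 147, 147, 147]
t=11: [127, 127, 127, 127, 127, 127]
t=12: [155, 155, 155, 155, 155, 155]
t=13: [116, 116, 116, 116, 116, 116]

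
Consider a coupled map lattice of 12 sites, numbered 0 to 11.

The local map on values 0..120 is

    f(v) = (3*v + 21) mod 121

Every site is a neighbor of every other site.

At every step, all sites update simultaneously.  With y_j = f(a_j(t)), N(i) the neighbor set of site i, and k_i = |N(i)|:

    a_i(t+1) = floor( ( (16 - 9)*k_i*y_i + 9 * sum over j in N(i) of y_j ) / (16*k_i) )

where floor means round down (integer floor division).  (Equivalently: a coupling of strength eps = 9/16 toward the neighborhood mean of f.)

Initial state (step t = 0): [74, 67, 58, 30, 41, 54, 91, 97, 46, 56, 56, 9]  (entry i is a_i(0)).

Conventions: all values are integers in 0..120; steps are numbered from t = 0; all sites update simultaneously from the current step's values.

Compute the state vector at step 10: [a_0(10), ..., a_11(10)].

Simulating step by step:
t=0: [74, 67, 58, 30, 41, 54, 91, 97, 46, 56, 56, 9]
t=1: [37, 75, 65, 79, 45, 60, 56, 63, 51, 62, 62, 55]
t=2: [39, 36, 71, 41, 48, 66, 61, 69, 55, 68, 68, 60]
t=3: [49, 46, 86, 52, 60, 81, 75, 84, 68, 83, 83, 74]
t=4: [42, 39, 38, 45, 55, 32, 25, 36, 64, 35, 35, 24]
t=5: [39, 35, 34, 42, 54, 74, 66, 32, 64, 31, 31, 65]
t=6: [44, 39, 38, 48, 61, 38, 75, 83, 73, 82, 82, 74]
t=7: [33, 27, 26, 37, 52, 26, 22, 31, 66, 30, 30, 21]
t=8: [102, 95, 94, 60, 77, 94, 89, 99, 93, 98, 98, 88]
t=9: [70, 62, 60, 68, 41, 60, 55, 66, 59, 65, 65, 53]
t=10: [92, 82, 80, 89, 58, 80, 74, 87, 79, 86, 86, 72]

Answer: [92, 82, 80, 89, 58, 80, 74, 87, 79, 86, 86, 72]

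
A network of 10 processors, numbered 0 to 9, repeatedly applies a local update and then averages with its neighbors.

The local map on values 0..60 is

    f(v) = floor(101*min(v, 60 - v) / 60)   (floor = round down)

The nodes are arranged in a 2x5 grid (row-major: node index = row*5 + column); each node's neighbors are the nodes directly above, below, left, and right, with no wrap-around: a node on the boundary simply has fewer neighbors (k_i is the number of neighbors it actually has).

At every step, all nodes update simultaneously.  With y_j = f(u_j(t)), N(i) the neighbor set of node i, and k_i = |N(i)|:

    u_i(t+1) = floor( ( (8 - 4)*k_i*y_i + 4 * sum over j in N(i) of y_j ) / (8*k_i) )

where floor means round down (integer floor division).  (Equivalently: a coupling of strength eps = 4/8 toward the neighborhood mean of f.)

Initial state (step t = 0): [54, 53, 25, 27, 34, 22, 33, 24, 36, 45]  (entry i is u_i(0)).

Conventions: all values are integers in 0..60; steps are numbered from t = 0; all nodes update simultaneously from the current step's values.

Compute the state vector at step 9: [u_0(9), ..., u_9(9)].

Answer: [41, 45, 39, 34, 35, 40, 44, 40, 36, 36]

Derivation:
t=0: [54, 53, 25, 27, 34, 22, 33, 24, 36, 45]
t=1: [17, 21, 37, 43, 39, 32, 37, 41, 38, 33]
t=2: [34, 34, 34, 32, 35, 40, 37, 34, 35, 40]
t=3: [40, 42, 43, 44, 41, 36, 38, 42, 41, 37]
t=4: [34, 31, 28, 28, 31, 37, 35, 31, 31, 34]
t=5: [43, 46, 47, 47, 46, 40, 43, 46, 47, 45]
t=6: [28, 24, 21, 21, 23, 30, 27, 23, 22, 23]
t=7: [46, 41, 36, 35, 37, 48, 43, 38, 37, 37]
t=8: [24, 30, 38, 40, 39, 22, 28, 36, 38, 38]
t=9: [41, 45, 39, 34, 35, 40, 44, 40, 36, 36]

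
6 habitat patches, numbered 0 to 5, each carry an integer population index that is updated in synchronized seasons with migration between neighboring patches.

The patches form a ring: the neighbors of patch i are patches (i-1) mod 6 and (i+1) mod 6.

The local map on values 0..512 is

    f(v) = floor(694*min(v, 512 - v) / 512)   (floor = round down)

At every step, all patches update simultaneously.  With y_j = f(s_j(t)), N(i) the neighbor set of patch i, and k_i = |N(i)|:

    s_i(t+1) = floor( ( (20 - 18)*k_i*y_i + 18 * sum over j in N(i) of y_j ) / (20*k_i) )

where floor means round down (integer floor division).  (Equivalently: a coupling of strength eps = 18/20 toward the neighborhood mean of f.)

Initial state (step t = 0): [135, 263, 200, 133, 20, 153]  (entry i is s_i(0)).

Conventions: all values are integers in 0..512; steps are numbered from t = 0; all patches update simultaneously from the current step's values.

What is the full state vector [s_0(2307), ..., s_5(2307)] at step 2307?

Answer: [338, 338, 338, 338, 338, 338]
Key observation: The state at step 33, [318, 318, 318, 318, 318, 318], reappears at step 37: the system is in a cycle of period 4 from step 33 on.  Therefore the state at step 2307 equals the state at step 33 + ((2307 - 33) mod 4) = 35, which is [338, 338, 338, 338, 338, 338].

Derivation:
t=0: [135, 263, 200, 133, 20, 153]
t=1: [263, 237, 259, 152, 176, 114]
t=2: [247, 337, 271, 281, 185, 274]
t=3: [284, 320, 280, 290, 310, 295]
t=4: [280, 306, 283, 294, 294, 291]
t=5: [291, 308, 289, 301, 296, 303]
t=6: [281, 298, 283, 295, 285, 294]
t=7: [294, 309, 293, 307, 295, 308]
t=8: [277, 293, 278, 293, 278, 292]
t=9: [299, 315, 298, 314, 299, 315]
t=10: [269, 286, 269, 286, 269, 285]
t=11: [308, 326, 308, 326, 308, 326]
t=12: [254, 273, 254, 273, 254, 273]
t=13: [325, 341, 325, 341, 325, 341]
t=14: [233, 250, 233, 250, 233, 250]
t=15: [335, 317, 335, 317, 335, 317]
t=16: [261, 241, 261, 241, 261, 241]
t=17: [327, 338, 327, 338, 327, 338]
t=18: [236, 248, 236, 248, 236, 248]
t=19: [334, 320, 334, 320, 334, 320]
t=20: [258, 242, 258, 242, 258, 242]
t=21: [329, 342, 329, 342, 329, 342]
t=22: [231, 246, 231, 246, 231, 246]
t=23: [331, 315, 331, 315, 331, 315]
t=24: [264, 247, 264, 247, 264, 247]
t=25: [334, 335, 334, 335, 334, 335]
t=26: [239, 240, 239, 240, 239, 240]
t=27: [324, 323, 324, 323, 324, 323]
t=28: [255, 254, 255, 254, 255, 254]
t=29: [344, 344, 344, 344, 344, 344]
t=30: [227, 227, 227, 227, 227, 227]
t=31: [307, 307, 307, 307, 307, 307]
t=32: [277, 277, 277, 277, 277, 277]
t=33: [318, 318, 318, 318, 318, 318]
t=34: [262, 262, 262, 262, 262, 262]
t=35: [338, 338, 338, 338, 338, 338]
t=36: [235, 235, 235, 235, 235, 235]
t=37: [318, 318, 318, 318, 318, 318]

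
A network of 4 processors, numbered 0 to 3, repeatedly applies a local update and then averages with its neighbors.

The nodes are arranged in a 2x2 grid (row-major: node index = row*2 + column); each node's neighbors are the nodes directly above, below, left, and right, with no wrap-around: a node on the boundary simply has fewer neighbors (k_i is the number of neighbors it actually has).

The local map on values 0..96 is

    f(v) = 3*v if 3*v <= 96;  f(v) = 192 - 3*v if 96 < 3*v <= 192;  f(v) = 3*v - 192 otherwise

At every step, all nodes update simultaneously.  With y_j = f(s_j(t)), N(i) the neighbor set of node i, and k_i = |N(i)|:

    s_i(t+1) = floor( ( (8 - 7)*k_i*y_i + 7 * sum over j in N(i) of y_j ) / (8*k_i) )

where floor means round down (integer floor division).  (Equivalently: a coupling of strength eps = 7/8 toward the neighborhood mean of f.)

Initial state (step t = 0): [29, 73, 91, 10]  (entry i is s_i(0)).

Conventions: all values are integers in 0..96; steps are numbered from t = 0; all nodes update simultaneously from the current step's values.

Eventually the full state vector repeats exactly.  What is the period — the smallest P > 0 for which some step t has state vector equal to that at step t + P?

Answer: 21
Key observation: The state at step 8, [7, 37, 37, 7], reappears at step 29 — and no state repeats earlier — so the cycle the system enters has period 21.

Derivation:
t=0: [29, 73, 91, 10]
t=1: [58, 54, 61, 51]
t=2: [19, 28, 26, 21]
t=3: [78, 63, 62, 78]
t=4: [9, 37, 37, 9]
t=5: [74, 33, 33, 74]
t=6: [85, 37, 37, 85]
t=7: [78, 65, 65, 78]
t=8: [7, 37, 37, 7]
t=9: [73, 28, 28, 73]
t=10: [76, 34, 34, 76]
t=11: [83, 42, 42, 83]
t=12: [64, 58, 58, 64]
t=13: [15, 2, 2, 15]
t=14: [10, 40, 40, 10]
t=15: [66, 35, 35, 66]
t=16: [76, 16, 16, 76]
t=17: [46, 37, 37, 46]
t=18: [77, 57, 57, 77]
t=19: [23, 36, 36, 23]
t=20: [82, 70, 70, 82]
t=21: [22, 49, 49, 22]
t=22: [47, 63, 63, 47]
t=23: [9, 45, 45, 9]
t=24: [53, 30, 30, 53]
t=25: [82, 40, 40, 82]
t=26: [69, 56, 56, 69]
t=27: [22, 16, 16, 22]
t=28: [50, 63, 63, 50]
t=29: [7, 37, 37, 7]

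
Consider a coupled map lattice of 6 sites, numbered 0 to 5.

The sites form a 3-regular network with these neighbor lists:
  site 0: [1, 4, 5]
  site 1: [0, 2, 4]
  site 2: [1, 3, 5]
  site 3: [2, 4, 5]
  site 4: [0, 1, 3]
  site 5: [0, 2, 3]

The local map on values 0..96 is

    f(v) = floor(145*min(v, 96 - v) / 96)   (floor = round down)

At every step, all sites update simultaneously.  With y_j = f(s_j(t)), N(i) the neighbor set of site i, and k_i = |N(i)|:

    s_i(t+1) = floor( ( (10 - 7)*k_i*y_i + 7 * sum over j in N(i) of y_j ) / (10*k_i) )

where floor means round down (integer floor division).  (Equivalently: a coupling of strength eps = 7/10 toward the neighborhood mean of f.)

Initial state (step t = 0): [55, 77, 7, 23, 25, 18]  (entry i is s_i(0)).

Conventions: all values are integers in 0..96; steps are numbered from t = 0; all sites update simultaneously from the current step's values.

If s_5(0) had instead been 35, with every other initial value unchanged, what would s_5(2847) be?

Simulating step by step:
t=0: [55, 77, 7, 23, 25, 35]
t=1: [45, 33, 29, 33, 39, 40]
t=2: [59, 53, 49, 52, 55, 55]
t=3: [59, 62, 65, 64, 61, 62]
t=4: [52, 51, 48, 49, 51, 50]
t=5: [67, 67, 69, 69, 67, 69]
t=6: [42, 42, 40, 40, 42, 40]
t=7: [62, 62, 60, 60, 62, 60]
t=8: [51, 51, 53, 53, 51, 53]
t=9: [66, 66, 64, 64, 66, 64]
t=10: [45, 45, 47, 47, 45, 47]
t=11: [67, 67, 69, 69, 67, 69]

Answer: s_5(2847) = 64
Key observation: The state at step 5, [67, 67, 69, 69, 67, 69], reappears at step 11: the system is in a cycle of period 6 from step 5 on.  Therefore the state at step 2847 equals the state at step 5 + ((2847 - 5) mod 6) = 9, which is [66, 66, 64, 64, 66, 64].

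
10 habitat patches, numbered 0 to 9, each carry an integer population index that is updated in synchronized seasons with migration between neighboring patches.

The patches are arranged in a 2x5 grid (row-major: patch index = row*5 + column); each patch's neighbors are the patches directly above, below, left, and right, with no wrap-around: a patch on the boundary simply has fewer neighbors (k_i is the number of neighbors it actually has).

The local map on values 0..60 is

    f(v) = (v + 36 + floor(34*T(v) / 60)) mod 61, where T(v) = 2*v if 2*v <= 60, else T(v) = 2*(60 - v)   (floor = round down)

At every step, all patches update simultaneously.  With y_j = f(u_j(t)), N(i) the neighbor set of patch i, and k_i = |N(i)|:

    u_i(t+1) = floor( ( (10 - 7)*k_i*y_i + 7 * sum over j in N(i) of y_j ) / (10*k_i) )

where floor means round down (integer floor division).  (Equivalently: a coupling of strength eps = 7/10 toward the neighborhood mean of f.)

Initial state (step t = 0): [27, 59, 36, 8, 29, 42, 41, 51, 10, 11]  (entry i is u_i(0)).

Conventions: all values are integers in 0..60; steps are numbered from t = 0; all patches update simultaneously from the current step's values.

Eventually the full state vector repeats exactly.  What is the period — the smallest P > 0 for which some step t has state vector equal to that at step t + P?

Simulating step by step:
t=0: [27, 59, 36, 8, 29, 42, 41, 51, 10, 11]
t=1: [34, 35, 40, 46, 50, 35, 36, 41, 51, 50]
t=2: [38, 37, 37, 36, 36, 38, 37, 37, 36, 36]
t=3: [37, 37, 38, 38, 38, 37, 37, 38, 38, 38]
t=4: [38, 37, 37, 37, 37, 38, 37, 37, 37, 37]
t=5: [37, 37, 38, 38, 38, 37, 37, 38, 38, 38]

Answer: 2
Key observation: The state at step 3, [37, 37, 38, 38, 38, 37, 37, 38, 38, 38], reappears at step 5 — and no state repeats earlier — so the cycle the system enters has period 2.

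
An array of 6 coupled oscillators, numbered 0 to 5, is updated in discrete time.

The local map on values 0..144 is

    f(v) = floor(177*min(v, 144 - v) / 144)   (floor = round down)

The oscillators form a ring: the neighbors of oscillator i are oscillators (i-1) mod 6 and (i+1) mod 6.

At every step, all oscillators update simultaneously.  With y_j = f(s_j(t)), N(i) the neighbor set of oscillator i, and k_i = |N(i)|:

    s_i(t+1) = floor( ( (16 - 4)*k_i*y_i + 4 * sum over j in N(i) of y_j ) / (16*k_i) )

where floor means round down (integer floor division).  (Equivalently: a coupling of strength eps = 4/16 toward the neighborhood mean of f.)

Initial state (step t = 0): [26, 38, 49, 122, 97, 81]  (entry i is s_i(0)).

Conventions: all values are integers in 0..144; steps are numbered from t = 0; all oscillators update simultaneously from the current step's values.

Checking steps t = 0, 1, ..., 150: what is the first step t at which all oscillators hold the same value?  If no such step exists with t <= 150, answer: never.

Answer: 18
Key observation: Synchronization is absorbing here: once all oscillators are equal they stay equal, and step 18 is the first all-equal step.

Derivation:
t=0: [26, 38, 49, 122, 97, 81]  (not all equal)
t=1: [38, 45, 54, 34, 55, 68]  (not all equal)
t=2: [51, 55, 61, 47, 65, 76]  (not all equal)
t=3: [65, 67, 71, 61, 76, 79]  (not all equal)
t=4: [79, 82, 84, 76, 81, 79]  (not all equal)
t=5: [78, 76, 74, 81, 78, 78]  (not all equal)
t=6: [81, 83, 84, 78, 80, 81]  (not all equal)
t=7: [76, 74, 74, 79, 78, 77]  (not all equal)
t=8: [83, 85, 85, 80, 80, 82]  (not all equal)
t=9: [74, 72, 72, 77, 77, 76]  (not all equal)
t=10: [85, 87, 87, 82, 82, 83]  (not all equal)
t=11: [72, 70, 70, 75, 75, 74]  (not all equal)
t=12: [87, 86, 85, 84, 84, 86]  (not all equal)
t=13: [70, 71, 72, 72, 72, 71]  (not all equal)
t=14: [86, 87, 87, 88, 87, 87]  (not all equal)
t=15: [70, 70, 69, 68, 69, 70]  (not all equal)
t=16: [86, 85, 84, 83, 84, 85]  (not all equal)
t=17: [71, 72, 73, 73, 73, 72]  (not all equal)
t=18: [87, 87, 87, 87, 87, 87]  (all equal)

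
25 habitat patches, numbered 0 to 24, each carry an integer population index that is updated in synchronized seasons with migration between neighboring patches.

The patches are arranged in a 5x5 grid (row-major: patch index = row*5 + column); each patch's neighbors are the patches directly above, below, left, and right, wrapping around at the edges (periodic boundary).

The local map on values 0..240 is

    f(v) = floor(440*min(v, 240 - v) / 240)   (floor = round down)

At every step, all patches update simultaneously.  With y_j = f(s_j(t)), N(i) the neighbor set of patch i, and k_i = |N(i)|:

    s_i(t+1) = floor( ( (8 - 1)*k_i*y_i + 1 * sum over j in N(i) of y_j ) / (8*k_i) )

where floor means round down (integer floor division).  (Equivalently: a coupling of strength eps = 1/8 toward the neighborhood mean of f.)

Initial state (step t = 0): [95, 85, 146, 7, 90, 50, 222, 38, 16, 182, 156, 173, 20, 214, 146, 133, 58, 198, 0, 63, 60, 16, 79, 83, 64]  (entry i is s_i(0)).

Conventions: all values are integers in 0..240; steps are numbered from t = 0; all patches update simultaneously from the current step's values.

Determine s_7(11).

Simulating step by step:
t=0: [95, 85, 146, 7, 90, 50, 222, 38, 16, 182, 156, 173, 20, 214, 146, 133, 58, 198, 0, 63, 60, 16, 79, 83, 64]
t=1: [168, 148, 162, 26, 157, 94, 42, 68, 32, 107, 152, 117, 41, 48, 163, 186, 106, 76, 12, 115, 112, 41, 139, 141, 119]
t=2: [137, 160, 141, 57, 151, 168, 88, 119, 64, 187, 160, 203, 83, 86, 143, 110, 186, 136, 38, 198, 195, 89, 178, 173, 214]
t=3: [180, 149, 176, 109, 156, 134, 158, 209, 120, 103, 145, 76, 152, 153, 169, 188, 106, 179, 77, 82, 90, 156, 119, 117, 55]
t=4: [117, 161, 122, 196, 153, 189, 148, 69, 211, 186, 169, 142, 155, 159, 134, 104, 185, 119, 143, 145, 158, 157, 209, 207, 108]
t=5: [204, 149, 201, 85, 157, 100, 163, 128, 60, 102, 134, 173, 156, 147, 186, 183, 110, 206, 173, 175, 154, 147, 69, 68, 190]
t=6: [78, 159, 82, 149, 148, 178, 144, 194, 118, 180, 185, 128, 152, 163, 107, 111, 190, 73, 121, 117, 150, 169, 123, 123, 96]
t=7: [143, 148, 150, 168, 165, 115, 171, 95, 204, 117, 109, 195, 158, 148, 189, 195, 100, 137, 212, 212, 164, 133, 206, 211, 177]
t=8: [175, 167, 161, 128, 139, 206, 130, 168, 79, 203, 188, 92, 150, 158, 101, 89, 177, 178, 59, 55, 139, 188, 73, 57, 112]
t=9: [121, 133, 144, 197, 180, 69, 191, 135, 143, 76, 101, 165, 161, 150, 174, 158, 117, 115, 109, 108, 180, 100, 130, 111, 197]
t=10: [207, 192, 174, 89, 112, 129, 98, 186, 172, 138, 178, 139, 148, 164, 127, 153, 208, 207, 198, 190, 115, 182, 200, 195, 87]
t=11: [74, 91, 119, 159, 197, 194, 174, 105, 126, 186, 122, 178, 162, 139, 197, 153, 66, 64, 79, 98, 198, 106, 75, 86, 157]

Answer: s_7(11) = 105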